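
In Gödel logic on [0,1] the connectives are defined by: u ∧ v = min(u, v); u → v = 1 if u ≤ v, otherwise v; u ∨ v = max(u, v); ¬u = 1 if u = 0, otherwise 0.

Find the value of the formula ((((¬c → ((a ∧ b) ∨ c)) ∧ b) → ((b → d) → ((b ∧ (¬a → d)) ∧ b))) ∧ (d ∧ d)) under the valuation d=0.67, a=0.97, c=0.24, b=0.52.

0.67

¬c: Gödel ¬ of 0.24 = 0 (operand ≠ 0)
(a ∧ b) = min(0.97, 0.52) = 0.52
((a ∧ b) ∨ c) = max(0.52, 0.24) = 0.52
(¬c → ((a ∧ b) ∨ c)): 0 ≤ 0.52, so result = 1
((¬c → ((a ∧ b) ∨ c)) ∧ b) = min(1, 0.52) = 0.52
(b → d): 0.52 ≤ 0.67, so result = 1
¬a: Gödel ¬ of 0.97 = 0 (operand ≠ 0)
(¬a → d): 0 ≤ 0.67, so result = 1
(b ∧ (¬a → d)) = min(0.52, 1) = 0.52
((b ∧ (¬a → d)) ∧ b) = min(0.52, 0.52) = 0.52
((b → d) → ((b ∧ (¬a → d)) ∧ b)): 1 > 0.52, so result = 0.52
(((¬c → ((a ∧ b) ∨ c)) ∧ b) → ((b → d) → ((b ∧ (¬a → d)) ∧ b))): 0.52 ≤ 0.52, so result = 1
(d ∧ d) = min(0.67, 0.67) = 0.67
((((¬c → ((a ∧ b) ∨ c)) ∧ b) → ((b → d) → ((b ∧ (¬a → d)) ∧ b))) ∧ (d ∧ d)) = min(1, 0.67) = 0.67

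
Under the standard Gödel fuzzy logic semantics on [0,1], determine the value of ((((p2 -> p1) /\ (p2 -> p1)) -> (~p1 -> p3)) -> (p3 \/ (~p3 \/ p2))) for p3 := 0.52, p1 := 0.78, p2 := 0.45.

0.52

(p2 -> p1): 0.45 ≤ 0.78, so result = 1
(p2 -> p1): 0.45 ≤ 0.78, so result = 1
((p2 -> p1) /\ (p2 -> p1)) = min(1, 1) = 1
~p1: Gödel ¬ of 0.78 = 0 (operand ≠ 0)
(~p1 -> p3): 0 ≤ 0.52, so result = 1
(((p2 -> p1) /\ (p2 -> p1)) -> (~p1 -> p3)): 1 ≤ 1, so result = 1
~p3: Gödel ¬ of 0.52 = 0 (operand ≠ 0)
(~p3 \/ p2) = max(0, 0.45) = 0.45
(p3 \/ (~p3 \/ p2)) = max(0.52, 0.45) = 0.52
((((p2 -> p1) /\ (p2 -> p1)) -> (~p1 -> p3)) -> (p3 \/ (~p3 \/ p2))): 1 > 0.52, so result = 0.52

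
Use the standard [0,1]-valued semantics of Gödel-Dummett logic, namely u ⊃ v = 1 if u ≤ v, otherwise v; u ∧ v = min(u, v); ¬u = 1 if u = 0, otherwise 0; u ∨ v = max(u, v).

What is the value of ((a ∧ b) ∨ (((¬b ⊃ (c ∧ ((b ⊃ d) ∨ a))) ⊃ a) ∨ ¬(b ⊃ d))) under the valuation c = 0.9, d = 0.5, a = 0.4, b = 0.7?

(a ∧ b) = min(0.4, 0.7) = 0.4
¬b: Gödel ¬ of 0.7 = 0 (operand ≠ 0)
(b ⊃ d): 0.7 > 0.5, so result = 0.5
((b ⊃ d) ∨ a) = max(0.5, 0.4) = 0.5
(c ∧ ((b ⊃ d) ∨ a)) = min(0.9, 0.5) = 0.5
(¬b ⊃ (c ∧ ((b ⊃ d) ∨ a))): 0 ≤ 0.5, so result = 1
((¬b ⊃ (c ∧ ((b ⊃ d) ∨ a))) ⊃ a): 1 > 0.4, so result = 0.4
(b ⊃ d): 0.7 > 0.5, so result = 0.5
¬(b ⊃ d): Gödel ¬ of 0.5 = 0 (operand ≠ 0)
(((¬b ⊃ (c ∧ ((b ⊃ d) ∨ a))) ⊃ a) ∨ ¬(b ⊃ d)) = max(0.4, 0) = 0.4
((a ∧ b) ∨ (((¬b ⊃ (c ∧ ((b ⊃ d) ∨ a))) ⊃ a) ∨ ¬(b ⊃ d))) = max(0.4, 0.4) = 0.4

0.40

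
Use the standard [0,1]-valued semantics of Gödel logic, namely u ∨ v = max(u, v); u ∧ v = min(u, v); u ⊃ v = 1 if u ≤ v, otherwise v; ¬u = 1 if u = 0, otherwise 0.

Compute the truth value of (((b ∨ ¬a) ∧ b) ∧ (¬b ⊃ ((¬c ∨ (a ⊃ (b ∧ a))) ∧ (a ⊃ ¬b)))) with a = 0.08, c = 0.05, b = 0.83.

0.83

¬a: Gödel ¬ of 0.08 = 0 (operand ≠ 0)
(b ∨ ¬a) = max(0.83, 0) = 0.83
((b ∨ ¬a) ∧ b) = min(0.83, 0.83) = 0.83
¬b: Gödel ¬ of 0.83 = 0 (operand ≠ 0)
¬c: Gödel ¬ of 0.05 = 0 (operand ≠ 0)
(b ∧ a) = min(0.83, 0.08) = 0.08
(a ⊃ (b ∧ a)): 0.08 ≤ 0.08, so result = 1
(¬c ∨ (a ⊃ (b ∧ a))) = max(0, 1) = 1
¬b: Gödel ¬ of 0.83 = 0 (operand ≠ 0)
(a ⊃ ¬b): 0.08 > 0, so result = 0
((¬c ∨ (a ⊃ (b ∧ a))) ∧ (a ⊃ ¬b)) = min(1, 0) = 0
(¬b ⊃ ((¬c ∨ (a ⊃ (b ∧ a))) ∧ (a ⊃ ¬b))): 0 ≤ 0, so result = 1
(((b ∨ ¬a) ∧ b) ∧ (¬b ⊃ ((¬c ∨ (a ⊃ (b ∧ a))) ∧ (a ⊃ ¬b)))) = min(0.83, 1) = 0.83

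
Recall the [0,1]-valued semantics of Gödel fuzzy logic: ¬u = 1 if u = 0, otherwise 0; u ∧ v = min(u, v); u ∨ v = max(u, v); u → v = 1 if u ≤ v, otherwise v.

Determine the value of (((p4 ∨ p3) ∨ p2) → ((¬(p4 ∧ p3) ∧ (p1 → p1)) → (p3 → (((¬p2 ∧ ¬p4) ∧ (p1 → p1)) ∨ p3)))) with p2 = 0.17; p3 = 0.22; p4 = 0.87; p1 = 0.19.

1.00

(p4 ∨ p3) = max(0.87, 0.22) = 0.87
((p4 ∨ p3) ∨ p2) = max(0.87, 0.17) = 0.87
(p4 ∧ p3) = min(0.87, 0.22) = 0.22
¬(p4 ∧ p3): Gödel ¬ of 0.22 = 0 (operand ≠ 0)
(p1 → p1): 0.19 ≤ 0.19, so result = 1
(¬(p4 ∧ p3) ∧ (p1 → p1)) = min(0, 1) = 0
¬p2: Gödel ¬ of 0.17 = 0 (operand ≠ 0)
¬p4: Gödel ¬ of 0.87 = 0 (operand ≠ 0)
(¬p2 ∧ ¬p4) = min(0, 0) = 0
(p1 → p1): 0.19 ≤ 0.19, so result = 1
((¬p2 ∧ ¬p4) ∧ (p1 → p1)) = min(0, 1) = 0
(((¬p2 ∧ ¬p4) ∧ (p1 → p1)) ∨ p3) = max(0, 0.22) = 0.22
(p3 → (((¬p2 ∧ ¬p4) ∧ (p1 → p1)) ∨ p3)): 0.22 ≤ 0.22, so result = 1
((¬(p4 ∧ p3) ∧ (p1 → p1)) → (p3 → (((¬p2 ∧ ¬p4) ∧ (p1 → p1)) ∨ p3))): 0 ≤ 1, so result = 1
(((p4 ∨ p3) ∨ p2) → ((¬(p4 ∧ p3) ∧ (p1 → p1)) → (p3 → (((¬p2 ∧ ¬p4) ∧ (p1 → p1)) ∨ p3)))): 0.87 ≤ 1, so result = 1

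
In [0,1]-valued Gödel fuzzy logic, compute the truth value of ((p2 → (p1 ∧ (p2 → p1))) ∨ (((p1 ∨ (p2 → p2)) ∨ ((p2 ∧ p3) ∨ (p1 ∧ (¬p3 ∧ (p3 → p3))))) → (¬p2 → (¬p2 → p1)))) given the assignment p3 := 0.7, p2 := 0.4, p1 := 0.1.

1.00

(p2 → p1): 0.4 > 0.1, so result = 0.1
(p1 ∧ (p2 → p1)) = min(0.1, 0.1) = 0.1
(p2 → (p1 ∧ (p2 → p1))): 0.4 > 0.1, so result = 0.1
(p2 → p2): 0.4 ≤ 0.4, so result = 1
(p1 ∨ (p2 → p2)) = max(0.1, 1) = 1
(p2 ∧ p3) = min(0.4, 0.7) = 0.4
¬p3: Gödel ¬ of 0.7 = 0 (operand ≠ 0)
(p3 → p3): 0.7 ≤ 0.7, so result = 1
(¬p3 ∧ (p3 → p3)) = min(0, 1) = 0
(p1 ∧ (¬p3 ∧ (p3 → p3))) = min(0.1, 0) = 0
((p2 ∧ p3) ∨ (p1 ∧ (¬p3 ∧ (p3 → p3)))) = max(0.4, 0) = 0.4
((p1 ∨ (p2 → p2)) ∨ ((p2 ∧ p3) ∨ (p1 ∧ (¬p3 ∧ (p3 → p3))))) = max(1, 0.4) = 1
¬p2: Gödel ¬ of 0.4 = 0 (operand ≠ 0)
¬p2: Gödel ¬ of 0.4 = 0 (operand ≠ 0)
(¬p2 → p1): 0 ≤ 0.1, so result = 1
(¬p2 → (¬p2 → p1)): 0 ≤ 1, so result = 1
(((p1 ∨ (p2 → p2)) ∨ ((p2 ∧ p3) ∨ (p1 ∧ (¬p3 ∧ (p3 → p3))))) → (¬p2 → (¬p2 → p1))): 1 ≤ 1, so result = 1
((p2 → (p1 ∧ (p2 → p1))) ∨ (((p1 ∨ (p2 → p2)) ∨ ((p2 ∧ p3) ∨ (p1 ∧ (¬p3 ∧ (p3 → p3))))) → (¬p2 → (¬p2 → p1)))) = max(0.1, 1) = 1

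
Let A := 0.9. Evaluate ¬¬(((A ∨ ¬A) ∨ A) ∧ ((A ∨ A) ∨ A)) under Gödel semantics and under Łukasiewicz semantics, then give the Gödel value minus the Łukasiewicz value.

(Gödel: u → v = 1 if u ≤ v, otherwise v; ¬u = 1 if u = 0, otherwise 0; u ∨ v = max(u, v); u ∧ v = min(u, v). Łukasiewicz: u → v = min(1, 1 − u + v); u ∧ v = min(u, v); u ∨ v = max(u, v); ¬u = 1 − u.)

Gödel evaluation:
  ¬A: Gödel ¬ of 0.9 = 0 (operand ≠ 0)
  (A ∨ ¬A) = max(0.9, 0) = 0.9
  ((A ∨ ¬A) ∨ A) = max(0.9, 0.9) = 0.9
  (A ∨ A) = max(0.9, 0.9) = 0.9
  ((A ∨ A) ∨ A) = max(0.9, 0.9) = 0.9
  (((A ∨ ¬A) ∨ A) ∧ ((A ∨ A) ∨ A)) = min(0.9, 0.9) = 0.9
  ¬(((A ∨ ¬A) ∨ A) ∧ ((A ∨ A) ∨ A)): Gödel ¬ of 0.9 = 0 (operand ≠ 0)
  ¬¬(((A ∨ ¬A) ∨ A) ∧ ((A ∨ A) ∨ A)): Gödel ¬ of 0 = 1 (operand is 0)
  Gödel value = 1
Łukasiewicz evaluation:
  ¬A: Łukasiewicz ¬ gives 1 − 0.9 = 0.1
  (A ∨ ¬A) = max(0.9, 0.1) = 0.9
  ((A ∨ ¬A) ∨ A) = max(0.9, 0.9) = 0.9
  (A ∨ A) = max(0.9, 0.9) = 0.9
  ((A ∨ A) ∨ A) = max(0.9, 0.9) = 0.9
  (((A ∨ ¬A) ∨ A) ∧ ((A ∨ A) ∨ A)) = min(0.9, 0.9) = 0.9
  ¬(((A ∨ ¬A) ∨ A) ∧ ((A ∨ A) ∨ A)): Łukasiewicz ¬ gives 1 − 0.9 = 0.1
  ¬¬(((A ∨ ¬A) ∨ A) ∧ ((A ∨ A) ∨ A)): Łukasiewicz ¬ gives 1 − 0.1 = 0.9
  Łukasiewicz value = 0.9
Difference: 1 − 0.9 = 0.10

0.10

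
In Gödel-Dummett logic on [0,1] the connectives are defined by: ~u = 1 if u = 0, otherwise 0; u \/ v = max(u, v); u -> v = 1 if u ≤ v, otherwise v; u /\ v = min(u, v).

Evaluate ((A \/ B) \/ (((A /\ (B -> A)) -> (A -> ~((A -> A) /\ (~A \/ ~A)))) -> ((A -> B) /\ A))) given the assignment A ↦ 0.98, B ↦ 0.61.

(A \/ B) = max(0.98, 0.61) = 0.98
(B -> A): 0.61 ≤ 0.98, so result = 1
(A /\ (B -> A)) = min(0.98, 1) = 0.98
(A -> A): 0.98 ≤ 0.98, so result = 1
~A: Gödel ¬ of 0.98 = 0 (operand ≠ 0)
~A: Gödel ¬ of 0.98 = 0 (operand ≠ 0)
(~A \/ ~A) = max(0, 0) = 0
((A -> A) /\ (~A \/ ~A)) = min(1, 0) = 0
~((A -> A) /\ (~A \/ ~A)): Gödel ¬ of 0 = 1 (operand is 0)
(A -> ~((A -> A) /\ (~A \/ ~A))): 0.98 ≤ 1, so result = 1
((A /\ (B -> A)) -> (A -> ~((A -> A) /\ (~A \/ ~A)))): 0.98 ≤ 1, so result = 1
(A -> B): 0.98 > 0.61, so result = 0.61
((A -> B) /\ A) = min(0.61, 0.98) = 0.61
(((A /\ (B -> A)) -> (A -> ~((A -> A) /\ (~A \/ ~A)))) -> ((A -> B) /\ A)): 1 > 0.61, so result = 0.61
((A \/ B) \/ (((A /\ (B -> A)) -> (A -> ~((A -> A) /\ (~A \/ ~A)))) -> ((A -> B) /\ A))) = max(0.98, 0.61) = 0.98

0.98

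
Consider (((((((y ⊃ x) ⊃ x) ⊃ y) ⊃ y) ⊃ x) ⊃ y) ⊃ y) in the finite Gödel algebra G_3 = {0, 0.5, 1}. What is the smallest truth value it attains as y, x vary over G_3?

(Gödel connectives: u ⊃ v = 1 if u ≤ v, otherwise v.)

0.50

The minimum is attained at y = 0.5, x = 0:
  (y ⊃ x): 0.5 > 0, so result = 0
  ((y ⊃ x) ⊃ x): 0 ≤ 0, so result = 1
  (((y ⊃ x) ⊃ x) ⊃ y): 1 > 0.5, so result = 0.5
  ((((y ⊃ x) ⊃ x) ⊃ y) ⊃ y): 0.5 ≤ 0.5, so result = 1
  (((((y ⊃ x) ⊃ x) ⊃ y) ⊃ y) ⊃ x): 1 > 0, so result = 0
  ((((((y ⊃ x) ⊃ x) ⊃ y) ⊃ y) ⊃ x) ⊃ y): 0 ≤ 0.5, so result = 1
  (((((((y ⊃ x) ⊃ x) ⊃ y) ⊃ y) ⊃ x) ⊃ y) ⊃ y): 1 > 0.5, so result = 0.5
Checking all 9 assignments confirms none give a value below 0.50.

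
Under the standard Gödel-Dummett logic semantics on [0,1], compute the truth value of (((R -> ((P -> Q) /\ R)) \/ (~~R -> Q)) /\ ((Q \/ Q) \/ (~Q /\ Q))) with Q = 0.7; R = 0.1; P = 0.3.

(P -> Q): 0.3 ≤ 0.7, so result = 1
((P -> Q) /\ R) = min(1, 0.1) = 0.1
(R -> ((P -> Q) /\ R)): 0.1 ≤ 0.1, so result = 1
~R: Gödel ¬ of 0.1 = 0 (operand ≠ 0)
~~R: Gödel ¬ of 0 = 1 (operand is 0)
(~~R -> Q): 1 > 0.7, so result = 0.7
((R -> ((P -> Q) /\ R)) \/ (~~R -> Q)) = max(1, 0.7) = 1
(Q \/ Q) = max(0.7, 0.7) = 0.7
~Q: Gödel ¬ of 0.7 = 0 (operand ≠ 0)
(~Q /\ Q) = min(0, 0.7) = 0
((Q \/ Q) \/ (~Q /\ Q)) = max(0.7, 0) = 0.7
(((R -> ((P -> Q) /\ R)) \/ (~~R -> Q)) /\ ((Q \/ Q) \/ (~Q /\ Q))) = min(1, 0.7) = 0.7

0.70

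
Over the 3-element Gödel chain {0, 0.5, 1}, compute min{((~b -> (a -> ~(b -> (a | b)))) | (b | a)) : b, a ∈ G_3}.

The minimum is attained at b = 0, a = 0.5:
  ~b: Gödel ¬ of 0 = 1 (operand is 0)
  (a | b) = max(0.5, 0) = 0.5
  (b -> (a | b)): 0 ≤ 0.5, so result = 1
  ~(b -> (a | b)): Gödel ¬ of 1 = 0 (operand ≠ 0)
  (a -> ~(b -> (a | b))): 0.5 > 0, so result = 0
  (~b -> (a -> ~(b -> (a | b)))): 1 > 0, so result = 0
  (b | a) = max(0, 0.5) = 0.5
  ((~b -> (a -> ~(b -> (a | b)))) | (b | a)) = max(0, 0.5) = 0.5
Checking all 9 assignments confirms none give a value below 0.50.

0.50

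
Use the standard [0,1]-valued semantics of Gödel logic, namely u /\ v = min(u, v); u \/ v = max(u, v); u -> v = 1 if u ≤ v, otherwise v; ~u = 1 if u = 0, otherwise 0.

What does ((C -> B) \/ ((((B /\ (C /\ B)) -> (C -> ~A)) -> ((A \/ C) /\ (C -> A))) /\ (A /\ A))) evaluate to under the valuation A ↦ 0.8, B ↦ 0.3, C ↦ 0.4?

0.80

(C -> B): 0.4 > 0.3, so result = 0.3
(C /\ B) = min(0.4, 0.3) = 0.3
(B /\ (C /\ B)) = min(0.3, 0.3) = 0.3
~A: Gödel ¬ of 0.8 = 0 (operand ≠ 0)
(C -> ~A): 0.4 > 0, so result = 0
((B /\ (C /\ B)) -> (C -> ~A)): 0.3 > 0, so result = 0
(A \/ C) = max(0.8, 0.4) = 0.8
(C -> A): 0.4 ≤ 0.8, so result = 1
((A \/ C) /\ (C -> A)) = min(0.8, 1) = 0.8
(((B /\ (C /\ B)) -> (C -> ~A)) -> ((A \/ C) /\ (C -> A))): 0 ≤ 0.8, so result = 1
(A /\ A) = min(0.8, 0.8) = 0.8
((((B /\ (C /\ B)) -> (C -> ~A)) -> ((A \/ C) /\ (C -> A))) /\ (A /\ A)) = min(1, 0.8) = 0.8
((C -> B) \/ ((((B /\ (C /\ B)) -> (C -> ~A)) -> ((A \/ C) /\ (C -> A))) /\ (A /\ A))) = max(0.3, 0.8) = 0.8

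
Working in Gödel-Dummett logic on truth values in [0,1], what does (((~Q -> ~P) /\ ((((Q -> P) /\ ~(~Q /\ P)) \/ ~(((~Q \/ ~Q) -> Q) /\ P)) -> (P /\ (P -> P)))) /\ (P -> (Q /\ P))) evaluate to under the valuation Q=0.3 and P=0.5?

0.30

~Q: Gödel ¬ of 0.3 = 0 (operand ≠ 0)
~P: Gödel ¬ of 0.5 = 0 (operand ≠ 0)
(~Q -> ~P): 0 ≤ 0, so result = 1
(Q -> P): 0.3 ≤ 0.5, so result = 1
~Q: Gödel ¬ of 0.3 = 0 (operand ≠ 0)
(~Q /\ P) = min(0, 0.5) = 0
~(~Q /\ P): Gödel ¬ of 0 = 1 (operand is 0)
((Q -> P) /\ ~(~Q /\ P)) = min(1, 1) = 1
~Q: Gödel ¬ of 0.3 = 0 (operand ≠ 0)
~Q: Gödel ¬ of 0.3 = 0 (operand ≠ 0)
(~Q \/ ~Q) = max(0, 0) = 0
((~Q \/ ~Q) -> Q): 0 ≤ 0.3, so result = 1
(((~Q \/ ~Q) -> Q) /\ P) = min(1, 0.5) = 0.5
~(((~Q \/ ~Q) -> Q) /\ P): Gödel ¬ of 0.5 = 0 (operand ≠ 0)
(((Q -> P) /\ ~(~Q /\ P)) \/ ~(((~Q \/ ~Q) -> Q) /\ P)) = max(1, 0) = 1
(P -> P): 0.5 ≤ 0.5, so result = 1
(P /\ (P -> P)) = min(0.5, 1) = 0.5
((((Q -> P) /\ ~(~Q /\ P)) \/ ~(((~Q \/ ~Q) -> Q) /\ P)) -> (P /\ (P -> P))): 1 > 0.5, so result = 0.5
((~Q -> ~P) /\ ((((Q -> P) /\ ~(~Q /\ P)) \/ ~(((~Q \/ ~Q) -> Q) /\ P)) -> (P /\ (P -> P)))) = min(1, 0.5) = 0.5
(Q /\ P) = min(0.3, 0.5) = 0.3
(P -> (Q /\ P)): 0.5 > 0.3, so result = 0.3
(((~Q -> ~P) /\ ((((Q -> P) /\ ~(~Q /\ P)) \/ ~(((~Q \/ ~Q) -> Q) /\ P)) -> (P /\ (P -> P)))) /\ (P -> (Q /\ P))) = min(0.5, 0.3) = 0.3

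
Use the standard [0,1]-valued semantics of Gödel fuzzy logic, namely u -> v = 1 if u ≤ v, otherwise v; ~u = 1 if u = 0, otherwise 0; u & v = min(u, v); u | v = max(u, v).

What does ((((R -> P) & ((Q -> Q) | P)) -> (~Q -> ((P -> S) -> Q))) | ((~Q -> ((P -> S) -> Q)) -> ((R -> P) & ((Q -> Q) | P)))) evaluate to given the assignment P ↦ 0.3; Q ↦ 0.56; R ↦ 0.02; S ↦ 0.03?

1.00

(R -> P): 0.02 ≤ 0.3, so result = 1
(Q -> Q): 0.56 ≤ 0.56, so result = 1
((Q -> Q) | P) = max(1, 0.3) = 1
((R -> P) & ((Q -> Q) | P)) = min(1, 1) = 1
~Q: Gödel ¬ of 0.56 = 0 (operand ≠ 0)
(P -> S): 0.3 > 0.03, so result = 0.03
((P -> S) -> Q): 0.03 ≤ 0.56, so result = 1
(~Q -> ((P -> S) -> Q)): 0 ≤ 1, so result = 1
(((R -> P) & ((Q -> Q) | P)) -> (~Q -> ((P -> S) -> Q))): 1 ≤ 1, so result = 1
~Q: Gödel ¬ of 0.56 = 0 (operand ≠ 0)
(P -> S): 0.3 > 0.03, so result = 0.03
((P -> S) -> Q): 0.03 ≤ 0.56, so result = 1
(~Q -> ((P -> S) -> Q)): 0 ≤ 1, so result = 1
(R -> P): 0.02 ≤ 0.3, so result = 1
(Q -> Q): 0.56 ≤ 0.56, so result = 1
((Q -> Q) | P) = max(1, 0.3) = 1
((R -> P) & ((Q -> Q) | P)) = min(1, 1) = 1
((~Q -> ((P -> S) -> Q)) -> ((R -> P) & ((Q -> Q) | P))): 1 ≤ 1, so result = 1
((((R -> P) & ((Q -> Q) | P)) -> (~Q -> ((P -> S) -> Q))) | ((~Q -> ((P -> S) -> Q)) -> ((R -> P) & ((Q -> Q) | P)))) = max(1, 1) = 1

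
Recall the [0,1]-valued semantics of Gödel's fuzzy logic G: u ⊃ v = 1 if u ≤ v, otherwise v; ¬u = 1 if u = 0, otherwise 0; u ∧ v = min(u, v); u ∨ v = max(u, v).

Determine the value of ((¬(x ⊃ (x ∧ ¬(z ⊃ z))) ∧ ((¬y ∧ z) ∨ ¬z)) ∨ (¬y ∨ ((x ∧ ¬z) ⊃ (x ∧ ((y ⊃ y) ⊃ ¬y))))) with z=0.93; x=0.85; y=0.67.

1.00

(z ⊃ z): 0.93 ≤ 0.93, so result = 1
¬(z ⊃ z): Gödel ¬ of 1 = 0 (operand ≠ 0)
(x ∧ ¬(z ⊃ z)) = min(0.85, 0) = 0
(x ⊃ (x ∧ ¬(z ⊃ z))): 0.85 > 0, so result = 0
¬(x ⊃ (x ∧ ¬(z ⊃ z))): Gödel ¬ of 0 = 1 (operand is 0)
¬y: Gödel ¬ of 0.67 = 0 (operand ≠ 0)
(¬y ∧ z) = min(0, 0.93) = 0
¬z: Gödel ¬ of 0.93 = 0 (operand ≠ 0)
((¬y ∧ z) ∨ ¬z) = max(0, 0) = 0
(¬(x ⊃ (x ∧ ¬(z ⊃ z))) ∧ ((¬y ∧ z) ∨ ¬z)) = min(1, 0) = 0
¬y: Gödel ¬ of 0.67 = 0 (operand ≠ 0)
¬z: Gödel ¬ of 0.93 = 0 (operand ≠ 0)
(x ∧ ¬z) = min(0.85, 0) = 0
(y ⊃ y): 0.67 ≤ 0.67, so result = 1
¬y: Gödel ¬ of 0.67 = 0 (operand ≠ 0)
((y ⊃ y) ⊃ ¬y): 1 > 0, so result = 0
(x ∧ ((y ⊃ y) ⊃ ¬y)) = min(0.85, 0) = 0
((x ∧ ¬z) ⊃ (x ∧ ((y ⊃ y) ⊃ ¬y))): 0 ≤ 0, so result = 1
(¬y ∨ ((x ∧ ¬z) ⊃ (x ∧ ((y ⊃ y) ⊃ ¬y)))) = max(0, 1) = 1
((¬(x ⊃ (x ∧ ¬(z ⊃ z))) ∧ ((¬y ∧ z) ∨ ¬z)) ∨ (¬y ∨ ((x ∧ ¬z) ⊃ (x ∧ ((y ⊃ y) ⊃ ¬y))))) = max(0, 1) = 1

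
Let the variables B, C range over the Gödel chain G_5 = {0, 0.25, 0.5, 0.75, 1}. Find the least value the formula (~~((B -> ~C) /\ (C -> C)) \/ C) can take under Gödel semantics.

The minimum is attained at B = 0.25, C = 0.25:
  ~C: Gödel ¬ of 0.25 = 0 (operand ≠ 0)
  (B -> ~C): 0.25 > 0, so result = 0
  (C -> C): 0.25 ≤ 0.25, so result = 1
  ((B -> ~C) /\ (C -> C)) = min(0, 1) = 0
  ~((B -> ~C) /\ (C -> C)): Gödel ¬ of 0 = 1 (operand is 0)
  ~~((B -> ~C) /\ (C -> C)): Gödel ¬ of 1 = 0 (operand ≠ 0)
  (~~((B -> ~C) /\ (C -> C)) \/ C) = max(0, 0.25) = 0.25
Checking all 25 assignments confirms none give a value below 0.25.

0.25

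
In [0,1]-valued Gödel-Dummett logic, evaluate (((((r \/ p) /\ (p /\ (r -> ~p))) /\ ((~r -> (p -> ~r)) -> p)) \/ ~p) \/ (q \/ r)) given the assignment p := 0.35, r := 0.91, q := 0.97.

0.97

(r \/ p) = max(0.91, 0.35) = 0.91
~p: Gödel ¬ of 0.35 = 0 (operand ≠ 0)
(r -> ~p): 0.91 > 0, so result = 0
(p /\ (r -> ~p)) = min(0.35, 0) = 0
((r \/ p) /\ (p /\ (r -> ~p))) = min(0.91, 0) = 0
~r: Gödel ¬ of 0.91 = 0 (operand ≠ 0)
~r: Gödel ¬ of 0.91 = 0 (operand ≠ 0)
(p -> ~r): 0.35 > 0, so result = 0
(~r -> (p -> ~r)): 0 ≤ 0, so result = 1
((~r -> (p -> ~r)) -> p): 1 > 0.35, so result = 0.35
(((r \/ p) /\ (p /\ (r -> ~p))) /\ ((~r -> (p -> ~r)) -> p)) = min(0, 0.35) = 0
~p: Gödel ¬ of 0.35 = 0 (operand ≠ 0)
((((r \/ p) /\ (p /\ (r -> ~p))) /\ ((~r -> (p -> ~r)) -> p)) \/ ~p) = max(0, 0) = 0
(q \/ r) = max(0.97, 0.91) = 0.97
(((((r \/ p) /\ (p /\ (r -> ~p))) /\ ((~r -> (p -> ~r)) -> p)) \/ ~p) \/ (q \/ r)) = max(0, 0.97) = 0.97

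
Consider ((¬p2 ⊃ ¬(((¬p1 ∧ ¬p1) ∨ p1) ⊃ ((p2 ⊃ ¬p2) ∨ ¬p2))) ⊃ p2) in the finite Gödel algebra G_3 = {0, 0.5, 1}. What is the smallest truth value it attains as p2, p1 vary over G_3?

The minimum is attained at p2 = 0.5, p1 = 0:
  ¬p2: Gödel ¬ of 0.5 = 0 (operand ≠ 0)
  ¬p1: Gödel ¬ of 0 = 1 (operand is 0)
  ¬p1: Gödel ¬ of 0 = 1 (operand is 0)
  (¬p1 ∧ ¬p1) = min(1, 1) = 1
  ((¬p1 ∧ ¬p1) ∨ p1) = max(1, 0) = 1
  ¬p2: Gödel ¬ of 0.5 = 0 (operand ≠ 0)
  (p2 ⊃ ¬p2): 0.5 > 0, so result = 0
  ¬p2: Gödel ¬ of 0.5 = 0 (operand ≠ 0)
  ((p2 ⊃ ¬p2) ∨ ¬p2) = max(0, 0) = 0
  (((¬p1 ∧ ¬p1) ∨ p1) ⊃ ((p2 ⊃ ¬p2) ∨ ¬p2)): 1 > 0, so result = 0
  ¬(((¬p1 ∧ ¬p1) ∨ p1) ⊃ ((p2 ⊃ ¬p2) ∨ ¬p2)): Gödel ¬ of 0 = 1 (operand is 0)
  (¬p2 ⊃ ¬(((¬p1 ∧ ¬p1) ∨ p1) ⊃ ((p2 ⊃ ¬p2) ∨ ¬p2))): 0 ≤ 1, so result = 1
  ((¬p2 ⊃ ¬(((¬p1 ∧ ¬p1) ∨ p1) ⊃ ((p2 ⊃ ¬p2) ∨ ¬p2))) ⊃ p2): 1 > 0.5, so result = 0.5
Checking all 9 assignments confirms none give a value below 0.50.

0.50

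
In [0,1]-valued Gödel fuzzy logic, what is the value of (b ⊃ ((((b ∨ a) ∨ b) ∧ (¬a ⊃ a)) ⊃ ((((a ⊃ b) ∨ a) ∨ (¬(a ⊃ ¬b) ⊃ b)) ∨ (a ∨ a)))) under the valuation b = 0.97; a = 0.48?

(b ∨ a) = max(0.97, 0.48) = 0.97
((b ∨ a) ∨ b) = max(0.97, 0.97) = 0.97
¬a: Gödel ¬ of 0.48 = 0 (operand ≠ 0)
(¬a ⊃ a): 0 ≤ 0.48, so result = 1
(((b ∨ a) ∨ b) ∧ (¬a ⊃ a)) = min(0.97, 1) = 0.97
(a ⊃ b): 0.48 ≤ 0.97, so result = 1
((a ⊃ b) ∨ a) = max(1, 0.48) = 1
¬b: Gödel ¬ of 0.97 = 0 (operand ≠ 0)
(a ⊃ ¬b): 0.48 > 0, so result = 0
¬(a ⊃ ¬b): Gödel ¬ of 0 = 1 (operand is 0)
(¬(a ⊃ ¬b) ⊃ b): 1 > 0.97, so result = 0.97
(((a ⊃ b) ∨ a) ∨ (¬(a ⊃ ¬b) ⊃ b)) = max(1, 0.97) = 1
(a ∨ a) = max(0.48, 0.48) = 0.48
((((a ⊃ b) ∨ a) ∨ (¬(a ⊃ ¬b) ⊃ b)) ∨ (a ∨ a)) = max(1, 0.48) = 1
((((b ∨ a) ∨ b) ∧ (¬a ⊃ a)) ⊃ ((((a ⊃ b) ∨ a) ∨ (¬(a ⊃ ¬b) ⊃ b)) ∨ (a ∨ a))): 0.97 ≤ 1, so result = 1
(b ⊃ ((((b ∨ a) ∨ b) ∧ (¬a ⊃ a)) ⊃ ((((a ⊃ b) ∨ a) ∨ (¬(a ⊃ ¬b) ⊃ b)) ∨ (a ∨ a)))): 0.97 ≤ 1, so result = 1

1.00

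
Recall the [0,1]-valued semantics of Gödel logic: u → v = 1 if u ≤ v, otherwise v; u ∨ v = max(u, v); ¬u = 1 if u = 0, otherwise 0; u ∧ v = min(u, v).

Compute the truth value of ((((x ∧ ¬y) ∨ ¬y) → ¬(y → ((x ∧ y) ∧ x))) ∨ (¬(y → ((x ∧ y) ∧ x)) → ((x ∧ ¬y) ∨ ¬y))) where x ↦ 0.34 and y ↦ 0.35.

1.00

¬y: Gödel ¬ of 0.35 = 0 (operand ≠ 0)
(x ∧ ¬y) = min(0.34, 0) = 0
¬y: Gödel ¬ of 0.35 = 0 (operand ≠ 0)
((x ∧ ¬y) ∨ ¬y) = max(0, 0) = 0
(x ∧ y) = min(0.34, 0.35) = 0.34
((x ∧ y) ∧ x) = min(0.34, 0.34) = 0.34
(y → ((x ∧ y) ∧ x)): 0.35 > 0.34, so result = 0.34
¬(y → ((x ∧ y) ∧ x)): Gödel ¬ of 0.34 = 0 (operand ≠ 0)
(((x ∧ ¬y) ∨ ¬y) → ¬(y → ((x ∧ y) ∧ x))): 0 ≤ 0, so result = 1
(x ∧ y) = min(0.34, 0.35) = 0.34
((x ∧ y) ∧ x) = min(0.34, 0.34) = 0.34
(y → ((x ∧ y) ∧ x)): 0.35 > 0.34, so result = 0.34
¬(y → ((x ∧ y) ∧ x)): Gödel ¬ of 0.34 = 0 (operand ≠ 0)
¬y: Gödel ¬ of 0.35 = 0 (operand ≠ 0)
(x ∧ ¬y) = min(0.34, 0) = 0
¬y: Gödel ¬ of 0.35 = 0 (operand ≠ 0)
((x ∧ ¬y) ∨ ¬y) = max(0, 0) = 0
(¬(y → ((x ∧ y) ∧ x)) → ((x ∧ ¬y) ∨ ¬y)): 0 ≤ 0, so result = 1
((((x ∧ ¬y) ∨ ¬y) → ¬(y → ((x ∧ y) ∧ x))) ∨ (¬(y → ((x ∧ y) ∧ x)) → ((x ∧ ¬y) ∨ ¬y))) = max(1, 1) = 1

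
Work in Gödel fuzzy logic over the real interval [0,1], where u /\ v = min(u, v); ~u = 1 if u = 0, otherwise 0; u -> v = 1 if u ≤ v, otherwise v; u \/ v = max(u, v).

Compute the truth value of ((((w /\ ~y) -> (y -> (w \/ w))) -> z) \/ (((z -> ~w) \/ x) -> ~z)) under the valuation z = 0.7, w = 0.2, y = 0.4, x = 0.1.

0.70

~y: Gödel ¬ of 0.4 = 0 (operand ≠ 0)
(w /\ ~y) = min(0.2, 0) = 0
(w \/ w) = max(0.2, 0.2) = 0.2
(y -> (w \/ w)): 0.4 > 0.2, so result = 0.2
((w /\ ~y) -> (y -> (w \/ w))): 0 ≤ 0.2, so result = 1
(((w /\ ~y) -> (y -> (w \/ w))) -> z): 1 > 0.7, so result = 0.7
~w: Gödel ¬ of 0.2 = 0 (operand ≠ 0)
(z -> ~w): 0.7 > 0, so result = 0
((z -> ~w) \/ x) = max(0, 0.1) = 0.1
~z: Gödel ¬ of 0.7 = 0 (operand ≠ 0)
(((z -> ~w) \/ x) -> ~z): 0.1 > 0, so result = 0
((((w /\ ~y) -> (y -> (w \/ w))) -> z) \/ (((z -> ~w) \/ x) -> ~z)) = max(0.7, 0) = 0.7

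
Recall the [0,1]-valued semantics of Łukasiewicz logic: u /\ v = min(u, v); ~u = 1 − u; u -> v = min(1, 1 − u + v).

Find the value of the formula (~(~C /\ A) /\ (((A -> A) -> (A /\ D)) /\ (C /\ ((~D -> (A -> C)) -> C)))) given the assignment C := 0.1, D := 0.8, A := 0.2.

0.10

~C: Łukasiewicz ¬ gives 1 − 0.1 = 0.9
(~C /\ A) = min(0.9, 0.2) = 0.2
~(~C /\ A): Łukasiewicz ¬ gives 1 − 0.2 = 0.8
(A -> A): min(1, 1 − 0.2 + 0.2) = 1
(A /\ D) = min(0.2, 0.8) = 0.2
((A -> A) -> (A /\ D)): min(1, 1 − 1 + 0.2) = 0.2
~D: Łukasiewicz ¬ gives 1 − 0.8 = 0.2
(A -> C): min(1, 1 − 0.2 + 0.1) = 0.9
(~D -> (A -> C)): min(1, 1 − 0.2 + 0.9) = 1
((~D -> (A -> C)) -> C): min(1, 1 − 1 + 0.1) = 0.1
(C /\ ((~D -> (A -> C)) -> C)) = min(0.1, 0.1) = 0.1
(((A -> A) -> (A /\ D)) /\ (C /\ ((~D -> (A -> C)) -> C))) = min(0.2, 0.1) = 0.1
(~(~C /\ A) /\ (((A -> A) -> (A /\ D)) /\ (C /\ ((~D -> (A -> C)) -> C)))) = min(0.8, 0.1) = 0.1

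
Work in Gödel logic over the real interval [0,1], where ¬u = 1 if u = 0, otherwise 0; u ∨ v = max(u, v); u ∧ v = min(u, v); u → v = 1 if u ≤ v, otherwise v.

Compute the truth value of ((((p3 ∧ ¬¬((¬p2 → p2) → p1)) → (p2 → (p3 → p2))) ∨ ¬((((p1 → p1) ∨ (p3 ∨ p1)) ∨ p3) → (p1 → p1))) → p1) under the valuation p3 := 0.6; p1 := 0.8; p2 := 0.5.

¬p2: Gödel ¬ of 0.5 = 0 (operand ≠ 0)
(¬p2 → p2): 0 ≤ 0.5, so result = 1
((¬p2 → p2) → p1): 1 > 0.8, so result = 0.8
¬((¬p2 → p2) → p1): Gödel ¬ of 0.8 = 0 (operand ≠ 0)
¬¬((¬p2 → p2) → p1): Gödel ¬ of 0 = 1 (operand is 0)
(p3 ∧ ¬¬((¬p2 → p2) → p1)) = min(0.6, 1) = 0.6
(p3 → p2): 0.6 > 0.5, so result = 0.5
(p2 → (p3 → p2)): 0.5 ≤ 0.5, so result = 1
((p3 ∧ ¬¬((¬p2 → p2) → p1)) → (p2 → (p3 → p2))): 0.6 ≤ 1, so result = 1
(p1 → p1): 0.8 ≤ 0.8, so result = 1
(p3 ∨ p1) = max(0.6, 0.8) = 0.8
((p1 → p1) ∨ (p3 ∨ p1)) = max(1, 0.8) = 1
(((p1 → p1) ∨ (p3 ∨ p1)) ∨ p3) = max(1, 0.6) = 1
(p1 → p1): 0.8 ≤ 0.8, so result = 1
((((p1 → p1) ∨ (p3 ∨ p1)) ∨ p3) → (p1 → p1)): 1 ≤ 1, so result = 1
¬((((p1 → p1) ∨ (p3 ∨ p1)) ∨ p3) → (p1 → p1)): Gödel ¬ of 1 = 0 (operand ≠ 0)
(((p3 ∧ ¬¬((¬p2 → p2) → p1)) → (p2 → (p3 → p2))) ∨ ¬((((p1 → p1) ∨ (p3 ∨ p1)) ∨ p3) → (p1 → p1))) = max(1, 0) = 1
((((p3 ∧ ¬¬((¬p2 → p2) → p1)) → (p2 → (p3 → p2))) ∨ ¬((((p1 → p1) ∨ (p3 ∨ p1)) ∨ p3) → (p1 → p1))) → p1): 1 > 0.8, so result = 0.8

0.80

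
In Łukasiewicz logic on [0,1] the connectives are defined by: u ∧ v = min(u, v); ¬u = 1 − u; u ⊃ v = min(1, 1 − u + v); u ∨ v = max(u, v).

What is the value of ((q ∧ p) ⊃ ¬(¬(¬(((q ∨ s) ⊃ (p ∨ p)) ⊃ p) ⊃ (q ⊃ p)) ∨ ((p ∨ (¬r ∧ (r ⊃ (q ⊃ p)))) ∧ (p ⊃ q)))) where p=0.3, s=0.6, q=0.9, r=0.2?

0.90

(q ∧ p) = min(0.9, 0.3) = 0.3
(q ∨ s) = max(0.9, 0.6) = 0.9
(p ∨ p) = max(0.3, 0.3) = 0.3
((q ∨ s) ⊃ (p ∨ p)): min(1, 1 − 0.9 + 0.3) = 0.4
(((q ∨ s) ⊃ (p ∨ p)) ⊃ p): min(1, 1 − 0.4 + 0.3) = 0.9
¬(((q ∨ s) ⊃ (p ∨ p)) ⊃ p): Łukasiewicz ¬ gives 1 − 0.9 = 0.1
(q ⊃ p): min(1, 1 − 0.9 + 0.3) = 0.4
(¬(((q ∨ s) ⊃ (p ∨ p)) ⊃ p) ⊃ (q ⊃ p)): min(1, 1 − 0.1 + 0.4) = 1
¬(¬(((q ∨ s) ⊃ (p ∨ p)) ⊃ p) ⊃ (q ⊃ p)): Łukasiewicz ¬ gives 1 − 1 = 0
¬r: Łukasiewicz ¬ gives 1 − 0.2 = 0.8
(q ⊃ p): min(1, 1 − 0.9 + 0.3) = 0.4
(r ⊃ (q ⊃ p)): min(1, 1 − 0.2 + 0.4) = 1
(¬r ∧ (r ⊃ (q ⊃ p))) = min(0.8, 1) = 0.8
(p ∨ (¬r ∧ (r ⊃ (q ⊃ p)))) = max(0.3, 0.8) = 0.8
(p ⊃ q): min(1, 1 − 0.3 + 0.9) = 1
((p ∨ (¬r ∧ (r ⊃ (q ⊃ p)))) ∧ (p ⊃ q)) = min(0.8, 1) = 0.8
(¬(¬(((q ∨ s) ⊃ (p ∨ p)) ⊃ p) ⊃ (q ⊃ p)) ∨ ((p ∨ (¬r ∧ (r ⊃ (q ⊃ p)))) ∧ (p ⊃ q))) = max(0, 0.8) = 0.8
¬(¬(¬(((q ∨ s) ⊃ (p ∨ p)) ⊃ p) ⊃ (q ⊃ p)) ∨ ((p ∨ (¬r ∧ (r ⊃ (q ⊃ p)))) ∧ (p ⊃ q))): Łukasiewicz ¬ gives 1 − 0.8 = 0.2
((q ∧ p) ⊃ ¬(¬(¬(((q ∨ s) ⊃ (p ∨ p)) ⊃ p) ⊃ (q ⊃ p)) ∨ ((p ∨ (¬r ∧ (r ⊃ (q ⊃ p)))) ∧ (p ⊃ q)))): min(1, 1 − 0.3 + 0.2) = 0.9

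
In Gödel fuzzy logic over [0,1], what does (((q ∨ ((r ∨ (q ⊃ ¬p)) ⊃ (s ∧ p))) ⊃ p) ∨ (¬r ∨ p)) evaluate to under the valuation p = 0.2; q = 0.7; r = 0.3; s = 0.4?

¬p: Gödel ¬ of 0.2 = 0 (operand ≠ 0)
(q ⊃ ¬p): 0.7 > 0, so result = 0
(r ∨ (q ⊃ ¬p)) = max(0.3, 0) = 0.3
(s ∧ p) = min(0.4, 0.2) = 0.2
((r ∨ (q ⊃ ¬p)) ⊃ (s ∧ p)): 0.3 > 0.2, so result = 0.2
(q ∨ ((r ∨ (q ⊃ ¬p)) ⊃ (s ∧ p))) = max(0.7, 0.2) = 0.7
((q ∨ ((r ∨ (q ⊃ ¬p)) ⊃ (s ∧ p))) ⊃ p): 0.7 > 0.2, so result = 0.2
¬r: Gödel ¬ of 0.3 = 0 (operand ≠ 0)
(¬r ∨ p) = max(0, 0.2) = 0.2
(((q ∨ ((r ∨ (q ⊃ ¬p)) ⊃ (s ∧ p))) ⊃ p) ∨ (¬r ∨ p)) = max(0.2, 0.2) = 0.2

0.20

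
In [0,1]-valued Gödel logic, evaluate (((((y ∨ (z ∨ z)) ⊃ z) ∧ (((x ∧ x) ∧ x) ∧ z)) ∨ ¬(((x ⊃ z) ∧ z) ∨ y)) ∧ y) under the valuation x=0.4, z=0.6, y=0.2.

(z ∨ z) = max(0.6, 0.6) = 0.6
(y ∨ (z ∨ z)) = max(0.2, 0.6) = 0.6
((y ∨ (z ∨ z)) ⊃ z): 0.6 ≤ 0.6, so result = 1
(x ∧ x) = min(0.4, 0.4) = 0.4
((x ∧ x) ∧ x) = min(0.4, 0.4) = 0.4
(((x ∧ x) ∧ x) ∧ z) = min(0.4, 0.6) = 0.4
(((y ∨ (z ∨ z)) ⊃ z) ∧ (((x ∧ x) ∧ x) ∧ z)) = min(1, 0.4) = 0.4
(x ⊃ z): 0.4 ≤ 0.6, so result = 1
((x ⊃ z) ∧ z) = min(1, 0.6) = 0.6
(((x ⊃ z) ∧ z) ∨ y) = max(0.6, 0.2) = 0.6
¬(((x ⊃ z) ∧ z) ∨ y): Gödel ¬ of 0.6 = 0 (operand ≠ 0)
((((y ∨ (z ∨ z)) ⊃ z) ∧ (((x ∧ x) ∧ x) ∧ z)) ∨ ¬(((x ⊃ z) ∧ z) ∨ y)) = max(0.4, 0) = 0.4
(((((y ∨ (z ∨ z)) ⊃ z) ∧ (((x ∧ x) ∧ x) ∧ z)) ∨ ¬(((x ⊃ z) ∧ z) ∨ y)) ∧ y) = min(0.4, 0.2) = 0.2

0.20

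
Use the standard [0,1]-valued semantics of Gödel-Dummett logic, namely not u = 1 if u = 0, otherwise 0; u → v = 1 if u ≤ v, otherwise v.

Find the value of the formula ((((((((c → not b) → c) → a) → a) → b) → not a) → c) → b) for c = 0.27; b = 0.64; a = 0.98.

not b: Gödel ¬ of 0.64 = 0 (operand ≠ 0)
(c → not b): 0.27 > 0, so result = 0
((c → not b) → c): 0 ≤ 0.27, so result = 1
(((c → not b) → c) → a): 1 > 0.98, so result = 0.98
((((c → not b) → c) → a) → a): 0.98 ≤ 0.98, so result = 1
(((((c → not b) → c) → a) → a) → b): 1 > 0.64, so result = 0.64
not a: Gödel ¬ of 0.98 = 0 (operand ≠ 0)
((((((c → not b) → c) → a) → a) → b) → not a): 0.64 > 0, so result = 0
(((((((c → not b) → c) → a) → a) → b) → not a) → c): 0 ≤ 0.27, so result = 1
((((((((c → not b) → c) → a) → a) → b) → not a) → c) → b): 1 > 0.64, so result = 0.64

0.64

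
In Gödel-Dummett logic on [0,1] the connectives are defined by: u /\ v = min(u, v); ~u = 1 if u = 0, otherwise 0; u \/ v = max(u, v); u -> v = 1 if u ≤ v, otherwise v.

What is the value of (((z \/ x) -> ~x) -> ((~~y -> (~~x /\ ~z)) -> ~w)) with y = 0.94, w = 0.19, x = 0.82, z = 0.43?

1.00

(z \/ x) = max(0.43, 0.82) = 0.82
~x: Gödel ¬ of 0.82 = 0 (operand ≠ 0)
((z \/ x) -> ~x): 0.82 > 0, so result = 0
~y: Gödel ¬ of 0.94 = 0 (operand ≠ 0)
~~y: Gödel ¬ of 0 = 1 (operand is 0)
~x: Gödel ¬ of 0.82 = 0 (operand ≠ 0)
~~x: Gödel ¬ of 0 = 1 (operand is 0)
~z: Gödel ¬ of 0.43 = 0 (operand ≠ 0)
(~~x /\ ~z) = min(1, 0) = 0
(~~y -> (~~x /\ ~z)): 1 > 0, so result = 0
~w: Gödel ¬ of 0.19 = 0 (operand ≠ 0)
((~~y -> (~~x /\ ~z)) -> ~w): 0 ≤ 0, so result = 1
(((z \/ x) -> ~x) -> ((~~y -> (~~x /\ ~z)) -> ~w)): 0 ≤ 1, so result = 1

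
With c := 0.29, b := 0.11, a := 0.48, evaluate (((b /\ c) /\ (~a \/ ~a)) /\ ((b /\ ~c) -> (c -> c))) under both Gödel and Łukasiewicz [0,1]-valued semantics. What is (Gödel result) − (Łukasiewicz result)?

Gödel evaluation:
  (b /\ c) = min(0.11, 0.29) = 0.11
  ~a: Gödel ¬ of 0.48 = 0 (operand ≠ 0)
  ~a: Gödel ¬ of 0.48 = 0 (operand ≠ 0)
  (~a \/ ~a) = max(0, 0) = 0
  ((b /\ c) /\ (~a \/ ~a)) = min(0.11, 0) = 0
  ~c: Gödel ¬ of 0.29 = 0 (operand ≠ 0)
  (b /\ ~c) = min(0.11, 0) = 0
  (c -> c): 0.29 ≤ 0.29, so result = 1
  ((b /\ ~c) -> (c -> c)): 0 ≤ 1, so result = 1
  (((b /\ c) /\ (~a \/ ~a)) /\ ((b /\ ~c) -> (c -> c))) = min(0, 1) = 0
  Gödel value = 0
Łukasiewicz evaluation:
  (b /\ c) = min(0.11, 0.29) = 0.11
  ~a: Łukasiewicz ¬ gives 1 − 0.48 = 0.52
  ~a: Łukasiewicz ¬ gives 1 − 0.48 = 0.52
  (~a \/ ~a) = max(0.52, 0.52) = 0.52
  ((b /\ c) /\ (~a \/ ~a)) = min(0.11, 0.52) = 0.11
  ~c: Łukasiewicz ¬ gives 1 − 0.29 = 0.71
  (b /\ ~c) = min(0.11, 0.71) = 0.11
  (c -> c): min(1, 1 − 0.29 + 0.29) = 1
  ((b /\ ~c) -> (c -> c)): min(1, 1 − 0.11 + 1) = 1
  (((b /\ c) /\ (~a \/ ~a)) /\ ((b /\ ~c) -> (c -> c))) = min(0.11, 1) = 0.11
  Łukasiewicz value = 0.11
Difference: 0 − 0.11 = -0.11

-0.11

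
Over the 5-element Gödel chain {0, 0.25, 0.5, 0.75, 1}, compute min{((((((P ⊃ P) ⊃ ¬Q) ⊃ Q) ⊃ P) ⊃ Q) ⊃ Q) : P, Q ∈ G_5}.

The minimum is attained at P = 0, Q = 0.25:
  (P ⊃ P): 0 ≤ 0, so result = 1
  ¬Q: Gödel ¬ of 0.25 = 0 (operand ≠ 0)
  ((P ⊃ P) ⊃ ¬Q): 1 > 0, so result = 0
  (((P ⊃ P) ⊃ ¬Q) ⊃ Q): 0 ≤ 0.25, so result = 1
  ((((P ⊃ P) ⊃ ¬Q) ⊃ Q) ⊃ P): 1 > 0, so result = 0
  (((((P ⊃ P) ⊃ ¬Q) ⊃ Q) ⊃ P) ⊃ Q): 0 ≤ 0.25, so result = 1
  ((((((P ⊃ P) ⊃ ¬Q) ⊃ Q) ⊃ P) ⊃ Q) ⊃ Q): 1 > 0.25, so result = 0.25
Checking all 25 assignments confirms none give a value below 0.25.

0.25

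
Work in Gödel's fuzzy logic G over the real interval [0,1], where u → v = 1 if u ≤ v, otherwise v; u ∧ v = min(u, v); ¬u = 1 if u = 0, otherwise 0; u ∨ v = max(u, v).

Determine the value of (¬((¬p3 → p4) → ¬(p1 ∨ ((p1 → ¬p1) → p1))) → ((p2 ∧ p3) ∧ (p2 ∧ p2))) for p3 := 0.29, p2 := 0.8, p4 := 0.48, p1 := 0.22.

¬p3: Gödel ¬ of 0.29 = 0 (operand ≠ 0)
(¬p3 → p4): 0 ≤ 0.48, so result = 1
¬p1: Gödel ¬ of 0.22 = 0 (operand ≠ 0)
(p1 → ¬p1): 0.22 > 0, so result = 0
((p1 → ¬p1) → p1): 0 ≤ 0.22, so result = 1
(p1 ∨ ((p1 → ¬p1) → p1)) = max(0.22, 1) = 1
¬(p1 ∨ ((p1 → ¬p1) → p1)): Gödel ¬ of 1 = 0 (operand ≠ 0)
((¬p3 → p4) → ¬(p1 ∨ ((p1 → ¬p1) → p1))): 1 > 0, so result = 0
¬((¬p3 → p4) → ¬(p1 ∨ ((p1 → ¬p1) → p1))): Gödel ¬ of 0 = 1 (operand is 0)
(p2 ∧ p3) = min(0.8, 0.29) = 0.29
(p2 ∧ p2) = min(0.8, 0.8) = 0.8
((p2 ∧ p3) ∧ (p2 ∧ p2)) = min(0.29, 0.8) = 0.29
(¬((¬p3 → p4) → ¬(p1 ∨ ((p1 → ¬p1) → p1))) → ((p2 ∧ p3) ∧ (p2 ∧ p2))): 1 > 0.29, so result = 0.29

0.29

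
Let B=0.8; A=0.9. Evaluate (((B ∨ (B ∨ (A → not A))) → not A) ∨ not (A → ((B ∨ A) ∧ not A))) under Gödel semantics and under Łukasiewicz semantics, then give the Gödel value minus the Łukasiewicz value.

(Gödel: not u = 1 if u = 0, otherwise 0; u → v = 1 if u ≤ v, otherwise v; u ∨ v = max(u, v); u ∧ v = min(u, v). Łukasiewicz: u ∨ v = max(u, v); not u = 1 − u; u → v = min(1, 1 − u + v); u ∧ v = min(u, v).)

0.20

Gödel evaluation:
  not A: Gödel ¬ of 0.9 = 0 (operand ≠ 0)
  (A → not A): 0.9 > 0, so result = 0
  (B ∨ (A → not A)) = max(0.8, 0) = 0.8
  (B ∨ (B ∨ (A → not A))) = max(0.8, 0.8) = 0.8
  not A: Gödel ¬ of 0.9 = 0 (operand ≠ 0)
  ((B ∨ (B ∨ (A → not A))) → not A): 0.8 > 0, so result = 0
  (B ∨ A) = max(0.8, 0.9) = 0.9
  not A: Gödel ¬ of 0.9 = 0 (operand ≠ 0)
  ((B ∨ A) ∧ not A) = min(0.9, 0) = 0
  (A → ((B ∨ A) ∧ not A)): 0.9 > 0, so result = 0
  not (A → ((B ∨ A) ∧ not A)): Gödel ¬ of 0 = 1 (operand is 0)
  (((B ∨ (B ∨ (A → not A))) → not A) ∨ not (A → ((B ∨ A) ∧ not A))) = max(0, 1) = 1
  Gödel value = 1
Łukasiewicz evaluation:
  not A: Łukasiewicz ¬ gives 1 − 0.9 = 0.1
  (A → not A): min(1, 1 − 0.9 + 0.1) = 0.2
  (B ∨ (A → not A)) = max(0.8, 0.2) = 0.8
  (B ∨ (B ∨ (A → not A))) = max(0.8, 0.8) = 0.8
  not A: Łukasiewicz ¬ gives 1 − 0.9 = 0.1
  ((B ∨ (B ∨ (A → not A))) → not A): min(1, 1 − 0.8 + 0.1) = 0.3
  (B ∨ A) = max(0.8, 0.9) = 0.9
  not A: Łukasiewicz ¬ gives 1 − 0.9 = 0.1
  ((B ∨ A) ∧ not A) = min(0.9, 0.1) = 0.1
  (A → ((B ∨ A) ∧ not A)): min(1, 1 − 0.9 + 0.1) = 0.2
  not (A → ((B ∨ A) ∧ not A)): Łukasiewicz ¬ gives 1 − 0.2 = 0.8
  (((B ∨ (B ∨ (A → not A))) → not A) ∨ not (A → ((B ∨ A) ∧ not A))) = max(0.3, 0.8) = 0.8
  Łukasiewicz value = 0.8
Difference: 1 − 0.8 = 0.20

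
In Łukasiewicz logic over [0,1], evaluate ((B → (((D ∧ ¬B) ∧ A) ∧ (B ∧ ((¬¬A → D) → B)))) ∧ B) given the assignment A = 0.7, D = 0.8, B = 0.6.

¬B: Łukasiewicz ¬ gives 1 − 0.6 = 0.4
(D ∧ ¬B) = min(0.8, 0.4) = 0.4
((D ∧ ¬B) ∧ A) = min(0.4, 0.7) = 0.4
¬A: Łukasiewicz ¬ gives 1 − 0.7 = 0.3
¬¬A: Łukasiewicz ¬ gives 1 − 0.3 = 0.7
(¬¬A → D): min(1, 1 − 0.7 + 0.8) = 1
((¬¬A → D) → B): min(1, 1 − 1 + 0.6) = 0.6
(B ∧ ((¬¬A → D) → B)) = min(0.6, 0.6) = 0.6
(((D ∧ ¬B) ∧ A) ∧ (B ∧ ((¬¬A → D) → B))) = min(0.4, 0.6) = 0.4
(B → (((D ∧ ¬B) ∧ A) ∧ (B ∧ ((¬¬A → D) → B)))): min(1, 1 − 0.6 + 0.4) = 0.8
((B → (((D ∧ ¬B) ∧ A) ∧ (B ∧ ((¬¬A → D) → B)))) ∧ B) = min(0.8, 0.6) = 0.6

0.60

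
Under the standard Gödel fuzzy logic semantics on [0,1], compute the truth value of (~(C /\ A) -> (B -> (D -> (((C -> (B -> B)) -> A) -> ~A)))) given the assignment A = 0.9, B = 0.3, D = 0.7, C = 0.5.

1.00

(C /\ A) = min(0.5, 0.9) = 0.5
~(C /\ A): Gödel ¬ of 0.5 = 0 (operand ≠ 0)
(B -> B): 0.3 ≤ 0.3, so result = 1
(C -> (B -> B)): 0.5 ≤ 1, so result = 1
((C -> (B -> B)) -> A): 1 > 0.9, so result = 0.9
~A: Gödel ¬ of 0.9 = 0 (operand ≠ 0)
(((C -> (B -> B)) -> A) -> ~A): 0.9 > 0, so result = 0
(D -> (((C -> (B -> B)) -> A) -> ~A)): 0.7 > 0, so result = 0
(B -> (D -> (((C -> (B -> B)) -> A) -> ~A))): 0.3 > 0, so result = 0
(~(C /\ A) -> (B -> (D -> (((C -> (B -> B)) -> A) -> ~A)))): 0 ≤ 0, so result = 1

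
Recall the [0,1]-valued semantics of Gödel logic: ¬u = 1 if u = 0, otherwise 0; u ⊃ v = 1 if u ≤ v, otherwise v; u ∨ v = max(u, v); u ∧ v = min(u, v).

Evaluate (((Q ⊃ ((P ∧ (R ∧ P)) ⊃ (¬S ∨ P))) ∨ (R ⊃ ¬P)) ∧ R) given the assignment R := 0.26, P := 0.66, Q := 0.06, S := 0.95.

(R ∧ P) = min(0.26, 0.66) = 0.26
(P ∧ (R ∧ P)) = min(0.66, 0.26) = 0.26
¬S: Gödel ¬ of 0.95 = 0 (operand ≠ 0)
(¬S ∨ P) = max(0, 0.66) = 0.66
((P ∧ (R ∧ P)) ⊃ (¬S ∨ P)): 0.26 ≤ 0.66, so result = 1
(Q ⊃ ((P ∧ (R ∧ P)) ⊃ (¬S ∨ P))): 0.06 ≤ 1, so result = 1
¬P: Gödel ¬ of 0.66 = 0 (operand ≠ 0)
(R ⊃ ¬P): 0.26 > 0, so result = 0
((Q ⊃ ((P ∧ (R ∧ P)) ⊃ (¬S ∨ P))) ∨ (R ⊃ ¬P)) = max(1, 0) = 1
(((Q ⊃ ((P ∧ (R ∧ P)) ⊃ (¬S ∨ P))) ∨ (R ⊃ ¬P)) ∧ R) = min(1, 0.26) = 0.26

0.26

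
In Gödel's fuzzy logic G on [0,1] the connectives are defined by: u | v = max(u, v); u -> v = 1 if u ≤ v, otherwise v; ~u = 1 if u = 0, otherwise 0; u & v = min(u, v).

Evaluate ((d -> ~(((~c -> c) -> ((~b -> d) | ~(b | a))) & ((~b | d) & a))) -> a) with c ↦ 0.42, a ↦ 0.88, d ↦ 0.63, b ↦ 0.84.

1.00

~c: Gödel ¬ of 0.42 = 0 (operand ≠ 0)
(~c -> c): 0 ≤ 0.42, so result = 1
~b: Gödel ¬ of 0.84 = 0 (operand ≠ 0)
(~b -> d): 0 ≤ 0.63, so result = 1
(b | a) = max(0.84, 0.88) = 0.88
~(b | a): Gödel ¬ of 0.88 = 0 (operand ≠ 0)
((~b -> d) | ~(b | a)) = max(1, 0) = 1
((~c -> c) -> ((~b -> d) | ~(b | a))): 1 ≤ 1, so result = 1
~b: Gödel ¬ of 0.84 = 0 (operand ≠ 0)
(~b | d) = max(0, 0.63) = 0.63
((~b | d) & a) = min(0.63, 0.88) = 0.63
(((~c -> c) -> ((~b -> d) | ~(b | a))) & ((~b | d) & a)) = min(1, 0.63) = 0.63
~(((~c -> c) -> ((~b -> d) | ~(b | a))) & ((~b | d) & a)): Gödel ¬ of 0.63 = 0 (operand ≠ 0)
(d -> ~(((~c -> c) -> ((~b -> d) | ~(b | a))) & ((~b | d) & a))): 0.63 > 0, so result = 0
((d -> ~(((~c -> c) -> ((~b -> d) | ~(b | a))) & ((~b | d) & a))) -> a): 0 ≤ 0.88, so result = 1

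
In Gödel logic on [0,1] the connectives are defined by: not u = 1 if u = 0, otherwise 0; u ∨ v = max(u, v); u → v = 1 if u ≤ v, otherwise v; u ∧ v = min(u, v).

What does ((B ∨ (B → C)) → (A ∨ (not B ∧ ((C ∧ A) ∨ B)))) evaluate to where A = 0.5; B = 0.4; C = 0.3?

1.00

(B → C): 0.4 > 0.3, so result = 0.3
(B ∨ (B → C)) = max(0.4, 0.3) = 0.4
not B: Gödel ¬ of 0.4 = 0 (operand ≠ 0)
(C ∧ A) = min(0.3, 0.5) = 0.3
((C ∧ A) ∨ B) = max(0.3, 0.4) = 0.4
(not B ∧ ((C ∧ A) ∨ B)) = min(0, 0.4) = 0
(A ∨ (not B ∧ ((C ∧ A) ∨ B))) = max(0.5, 0) = 0.5
((B ∨ (B → C)) → (A ∨ (not B ∧ ((C ∧ A) ∨ B)))): 0.4 ≤ 0.5, so result = 1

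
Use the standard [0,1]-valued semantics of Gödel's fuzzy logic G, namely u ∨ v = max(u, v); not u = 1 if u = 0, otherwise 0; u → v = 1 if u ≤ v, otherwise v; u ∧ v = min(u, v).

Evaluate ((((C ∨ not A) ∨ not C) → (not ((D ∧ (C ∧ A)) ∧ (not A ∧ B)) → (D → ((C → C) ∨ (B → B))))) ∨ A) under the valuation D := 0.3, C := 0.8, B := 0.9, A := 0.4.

not A: Gödel ¬ of 0.4 = 0 (operand ≠ 0)
(C ∨ not A) = max(0.8, 0) = 0.8
not C: Gödel ¬ of 0.8 = 0 (operand ≠ 0)
((C ∨ not A) ∨ not C) = max(0.8, 0) = 0.8
(C ∧ A) = min(0.8, 0.4) = 0.4
(D ∧ (C ∧ A)) = min(0.3, 0.4) = 0.3
not A: Gödel ¬ of 0.4 = 0 (operand ≠ 0)
(not A ∧ B) = min(0, 0.9) = 0
((D ∧ (C ∧ A)) ∧ (not A ∧ B)) = min(0.3, 0) = 0
not ((D ∧ (C ∧ A)) ∧ (not A ∧ B)): Gödel ¬ of 0 = 1 (operand is 0)
(C → C): 0.8 ≤ 0.8, so result = 1
(B → B): 0.9 ≤ 0.9, so result = 1
((C → C) ∨ (B → B)) = max(1, 1) = 1
(D → ((C → C) ∨ (B → B))): 0.3 ≤ 1, so result = 1
(not ((D ∧ (C ∧ A)) ∧ (not A ∧ B)) → (D → ((C → C) ∨ (B → B)))): 1 ≤ 1, so result = 1
(((C ∨ not A) ∨ not C) → (not ((D ∧ (C ∧ A)) ∧ (not A ∧ B)) → (D → ((C → C) ∨ (B → B))))): 0.8 ≤ 1, so result = 1
((((C ∨ not A) ∨ not C) → (not ((D ∧ (C ∧ A)) ∧ (not A ∧ B)) → (D → ((C → C) ∨ (B → B))))) ∨ A) = max(1, 0.4) = 1

1.00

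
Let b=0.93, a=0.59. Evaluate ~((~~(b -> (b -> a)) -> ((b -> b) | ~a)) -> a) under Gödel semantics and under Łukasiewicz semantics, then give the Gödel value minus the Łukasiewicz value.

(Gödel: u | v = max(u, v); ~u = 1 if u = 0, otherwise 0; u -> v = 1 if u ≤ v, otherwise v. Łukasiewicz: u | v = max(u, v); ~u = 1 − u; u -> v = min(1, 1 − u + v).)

-0.41

Gödel evaluation:
  (b -> a): 0.93 > 0.59, so result = 0.59
  (b -> (b -> a)): 0.93 > 0.59, so result = 0.59
  ~(b -> (b -> a)): Gödel ¬ of 0.59 = 0 (operand ≠ 0)
  ~~(b -> (b -> a)): Gödel ¬ of 0 = 1 (operand is 0)
  (b -> b): 0.93 ≤ 0.93, so result = 1
  ~a: Gödel ¬ of 0.59 = 0 (operand ≠ 0)
  ((b -> b) | ~a) = max(1, 0) = 1
  (~~(b -> (b -> a)) -> ((b -> b) | ~a)): 1 ≤ 1, so result = 1
  ((~~(b -> (b -> a)) -> ((b -> b) | ~a)) -> a): 1 > 0.59, so result = 0.59
  ~((~~(b -> (b -> a)) -> ((b -> b) | ~a)) -> a): Gödel ¬ of 0.59 = 0 (operand ≠ 0)
  Gödel value = 0
Łukasiewicz evaluation:
  (b -> a): min(1, 1 − 0.93 + 0.59) = 0.66
  (b -> (b -> a)): min(1, 1 − 0.93 + 0.66) = 0.73
  ~(b -> (b -> a)): Łukasiewicz ¬ gives 1 − 0.73 = 0.27
  ~~(b -> (b -> a)): Łukasiewicz ¬ gives 1 − 0.27 = 0.73
  (b -> b): min(1, 1 − 0.93 + 0.93) = 1
  ~a: Łukasiewicz ¬ gives 1 − 0.59 = 0.41
  ((b -> b) | ~a) = max(1, 0.41) = 1
  (~~(b -> (b -> a)) -> ((b -> b) | ~a)): min(1, 1 − 0.73 + 1) = 1
  ((~~(b -> (b -> a)) -> ((b -> b) | ~a)) -> a): min(1, 1 − 1 + 0.59) = 0.59
  ~((~~(b -> (b -> a)) -> ((b -> b) | ~a)) -> a): Łukasiewicz ¬ gives 1 − 0.59 = 0.41
  Łukasiewicz value = 0.41
Difference: 0 − 0.41 = -0.41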